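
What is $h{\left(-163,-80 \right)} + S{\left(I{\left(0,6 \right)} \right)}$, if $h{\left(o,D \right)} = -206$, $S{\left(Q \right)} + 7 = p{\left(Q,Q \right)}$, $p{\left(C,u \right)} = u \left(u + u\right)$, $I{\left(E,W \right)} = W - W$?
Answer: $-213$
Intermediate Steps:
$I{\left(E,W \right)} = 0$
$p{\left(C,u \right)} = 2 u^{2}$ ($p{\left(C,u \right)} = u 2 u = 2 u^{2}$)
$S{\left(Q \right)} = -7 + 2 Q^{2}$
$h{\left(-163,-80 \right)} + S{\left(I{\left(0,6 \right)} \right)} = -206 - \left(7 - 2 \cdot 0^{2}\right) = -206 + \left(-7 + 2 \cdot 0\right) = -206 + \left(-7 + 0\right) = -206 - 7 = -213$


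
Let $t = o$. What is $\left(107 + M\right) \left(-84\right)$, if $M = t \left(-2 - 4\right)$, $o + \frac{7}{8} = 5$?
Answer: $-6909$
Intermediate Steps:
$o = \frac{33}{8}$ ($o = - \frac{7}{8} + 5 = \frac{33}{8} \approx 4.125$)
$t = \frac{33}{8} \approx 4.125$
$M = - \frac{99}{4}$ ($M = \frac{33 \left(-2 - 4\right)}{8} = \frac{33}{8} \left(-6\right) = - \frac{99}{4} \approx -24.75$)
$\left(107 + M\right) \left(-84\right) = \left(107 - \frac{99}{4}\right) \left(-84\right) = \frac{329}{4} \left(-84\right) = -6909$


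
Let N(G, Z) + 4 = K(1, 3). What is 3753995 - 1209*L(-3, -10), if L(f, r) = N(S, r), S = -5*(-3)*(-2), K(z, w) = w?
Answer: 3755204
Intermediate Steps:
S = -30 (S = 15*(-2) = -30)
N(G, Z) = -1 (N(G, Z) = -4 + 3 = -1)
L(f, r) = -1
3753995 - 1209*L(-3, -10) = 3753995 - 1209*(-1) = 3753995 - 1*(-1209) = 3753995 + 1209 = 3755204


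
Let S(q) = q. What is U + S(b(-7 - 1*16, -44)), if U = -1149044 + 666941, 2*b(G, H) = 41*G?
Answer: -965149/2 ≈ -4.8257e+5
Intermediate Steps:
b(G, H) = 41*G/2 (b(G, H) = (41*G)/2 = 41*G/2)
U = -482103
U + S(b(-7 - 1*16, -44)) = -482103 + 41*(-7 - 1*16)/2 = -482103 + 41*(-7 - 16)/2 = -482103 + (41/2)*(-23) = -482103 - 943/2 = -965149/2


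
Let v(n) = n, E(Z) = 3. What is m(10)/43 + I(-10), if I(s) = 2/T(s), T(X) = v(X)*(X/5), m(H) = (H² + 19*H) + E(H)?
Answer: 2973/430 ≈ 6.9140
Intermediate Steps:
m(H) = 3 + H² + 19*H (m(H) = (H² + 19*H) + 3 = 3 + H² + 19*H)
T(X) = X²/5 (T(X) = X*(X/5) = X²/5)
I(s) = 10/s² (I(s) = 2/((s²/5)) = 2*(5/s²) = 10/s²)
m(10)/43 + I(-10) = (3 + 10² + 19*10)/43 + 10/(-10)² = (3 + 100 + 190)*(1/43) + 10*(1/100) = 293*(1/43) + ⅒ = 293/43 + ⅒ = 2973/430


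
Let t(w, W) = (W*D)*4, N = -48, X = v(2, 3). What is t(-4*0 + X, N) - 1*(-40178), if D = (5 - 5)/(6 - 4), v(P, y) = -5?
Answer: 40178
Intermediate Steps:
X = -5
D = 0 (D = 0/2 = 0*(½) = 0)
t(w, W) = 0 (t(w, W) = (W*0)*4 = 0*4 = 0)
t(-4*0 + X, N) - 1*(-40178) = 0 - 1*(-40178) = 0 + 40178 = 40178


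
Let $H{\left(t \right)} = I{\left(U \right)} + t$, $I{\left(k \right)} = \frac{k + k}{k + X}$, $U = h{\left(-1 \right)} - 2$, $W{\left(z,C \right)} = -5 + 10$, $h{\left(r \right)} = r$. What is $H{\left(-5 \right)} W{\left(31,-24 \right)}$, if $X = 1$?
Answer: $-10$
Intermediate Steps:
$W{\left(z,C \right)} = 5$
$U = -3$ ($U = -1 - 2 = -3$)
$I{\left(k \right)} = \frac{2 k}{1 + k}$ ($I{\left(k \right)} = \frac{k + k}{k + 1} = \frac{2 k}{1 + k}$)
$H{\left(t \right)} = 3 + t$ ($H{\left(t \right)} = 2 \left(-3\right) \frac{1}{1 - 3} + t = 2 \left(-3\right) \frac{1}{-2} + t = 2 \left(-3\right) \left(- \frac{1}{2}\right) + t = 3 + t$)
$H{\left(-5 \right)} W{\left(31,-24 \right)} = \left(3 - 5\right) 5 = \left(-2\right) 5 = -10$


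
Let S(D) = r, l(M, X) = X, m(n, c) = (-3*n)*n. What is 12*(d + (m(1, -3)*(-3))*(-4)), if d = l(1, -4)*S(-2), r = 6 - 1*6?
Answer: -432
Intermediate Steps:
m(n, c) = -3*n²
r = 0 (r = 6 - 6 = 0)
S(D) = 0
d = 0 (d = -4*0 = 0)
12*(d + (m(1, -3)*(-3))*(-4)) = 12*(0 + (-3*1²*(-3))*(-4)) = 12*(0 + (-3*1*(-3))*(-4)) = 12*(0 - 3*(-3)*(-4)) = 12*(0 + 9*(-4)) = 12*(0 - 36) = 12*(-36) = -432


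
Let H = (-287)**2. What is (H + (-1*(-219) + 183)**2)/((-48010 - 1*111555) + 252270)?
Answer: 243973/92705 ≈ 2.6317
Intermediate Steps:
H = 82369
(H + (-1*(-219) + 183)**2)/((-48010 - 1*111555) + 252270) = (82369 + (-1*(-219) + 183)**2)/((-48010 - 1*111555) + 252270) = (82369 + (219 + 183)**2)/((-48010 - 111555) + 252270) = (82369 + 402**2)/(-159565 + 252270) = (82369 + 161604)/92705 = 243973*(1/92705) = 243973/92705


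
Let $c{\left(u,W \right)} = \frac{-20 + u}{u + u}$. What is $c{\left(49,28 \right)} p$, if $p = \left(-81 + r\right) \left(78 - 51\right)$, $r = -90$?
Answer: $- \frac{133893}{98} \approx -1366.3$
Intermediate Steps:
$c{\left(u,W \right)} = \frac{-20 + u}{2 u}$
$p = -4617$ ($p = \left(-81 - 90\right) \left(78 - 51\right) = \left(-171\right) 27 = -4617$)
$c{\left(49,28 \right)} p = \frac{-20 + 49}{2 \cdot 49} \left(-4617\right) = \frac{1}{2} \cdot \frac{1}{49} \cdot 29 \left(-4617\right) = \frac{29}{98} \left(-4617\right) = - \frac{133893}{98}$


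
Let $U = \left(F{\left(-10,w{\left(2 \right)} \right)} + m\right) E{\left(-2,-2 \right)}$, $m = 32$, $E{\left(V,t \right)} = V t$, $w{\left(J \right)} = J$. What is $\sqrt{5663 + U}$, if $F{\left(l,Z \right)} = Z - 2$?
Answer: $\sqrt{5791} \approx 76.099$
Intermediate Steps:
$F{\left(l,Z \right)} = -2 + Z$
$U = 128$ ($U = \left(\left(-2 + 2\right) + 32\right) \left(\left(-2\right) \left(-2\right)\right) = \left(0 + 32\right) 4 = 32 \cdot 4 = 128$)
$\sqrt{5663 + U} = \sqrt{5663 + 128} = \sqrt{5791}$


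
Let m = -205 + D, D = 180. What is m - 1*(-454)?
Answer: 429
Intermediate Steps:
m = -25 (m = -205 + 180 = -25)
m - 1*(-454) = -25 - 1*(-454) = -25 + 454 = 429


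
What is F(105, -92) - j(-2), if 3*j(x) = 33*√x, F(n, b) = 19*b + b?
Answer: -1840 - 11*I*√2 ≈ -1840.0 - 15.556*I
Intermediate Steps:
F(n, b) = 20*b
j(x) = 11*√x (j(x) = (33*√x)/3 = 11*√x)
F(105, -92) - j(-2) = 20*(-92) - 11*√(-2) = -1840 - 11*I*√2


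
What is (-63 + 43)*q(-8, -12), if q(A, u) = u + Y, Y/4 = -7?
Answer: 800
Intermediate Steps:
Y = -28 (Y = 4*(-7) = -28)
q(A, u) = -28 + u (q(A, u) = u - 28 = -28 + u)
(-63 + 43)*q(-8, -12) = (-63 + 43)*(-28 - 12) = -20*(-40) = 800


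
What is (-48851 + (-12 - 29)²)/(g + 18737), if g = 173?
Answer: -4717/1891 ≈ -2.4944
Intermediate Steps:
(-48851 + (-12 - 29)²)/(g + 18737) = (-48851 + (-12 - 29)²)/(173 + 18737) = (-48851 + (-41)²)/18910 = (-48851 + 1681)*(1/18910) = -47170*1/18910 = -4717/1891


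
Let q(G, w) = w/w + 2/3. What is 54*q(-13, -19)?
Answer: 90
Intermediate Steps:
q(G, w) = 5/3 (q(G, w) = 1 + 2*(⅓) = 1 + ⅔ = 5/3)
54*q(-13, -19) = 54*(5/3) = 90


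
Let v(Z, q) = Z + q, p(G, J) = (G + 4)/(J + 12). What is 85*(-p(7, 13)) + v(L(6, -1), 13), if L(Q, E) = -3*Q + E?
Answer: -217/5 ≈ -43.400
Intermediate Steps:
L(Q, E) = E - 3*Q
p(G, J) = (4 + G)/(12 + J)
85*(-p(7, 13)) + v(L(6, -1), 13) = 85*(-(4 + 7)/(12 + 13)) + ((-1 - 3*6) + 13) = 85*(-11/25) + ((-1 - 18) + 13) = 85*(-11/25) + (-19 + 13) = 85*(-1*11/25) - 6 = 85*(-11/25) - 6 = -187/5 - 6 = -217/5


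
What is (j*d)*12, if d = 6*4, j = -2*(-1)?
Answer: 576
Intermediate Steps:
j = 2
d = 24
(j*d)*12 = (2*24)*12 = 48*12 = 576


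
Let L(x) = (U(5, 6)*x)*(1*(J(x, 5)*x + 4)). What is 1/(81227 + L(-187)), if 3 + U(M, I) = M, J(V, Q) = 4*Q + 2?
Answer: 1/1618367 ≈ 6.1791e-7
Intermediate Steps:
J(V, Q) = 2 + 4*Q
U(M, I) = -3 + M
L(x) = 2*x*(4 + 22*x) (L(x) = ((-3 + 5)*x)*(1*((2 + 4*5)*x + 4)) = (2*x)*(1*((2 + 20)*x + 4)) = (2*x)*(1*(22*x + 4)) = (2*x)*(1*(4 + 22*x)) = (2*x)*(4 + 22*x) = 2*x*(4 + 22*x))
1/(81227 + L(-187)) = 1/(81227 + 4*(-187)*(2 + 11*(-187))) = 1/(81227 + 4*(-187)*(2 - 2057)) = 1/(81227 + 4*(-187)*(-2055)) = 1/(81227 + 1537140) = 1/1618367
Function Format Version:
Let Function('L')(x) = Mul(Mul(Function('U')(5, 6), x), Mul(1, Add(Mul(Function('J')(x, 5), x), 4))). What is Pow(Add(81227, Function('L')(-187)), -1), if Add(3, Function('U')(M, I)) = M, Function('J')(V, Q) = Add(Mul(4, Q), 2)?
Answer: Rational(1, 1618367) ≈ 6.1791e-7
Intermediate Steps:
Function('J')(V, Q) = Add(2, Mul(4, Q))
Function('U')(M, I) = Add(-3, M)
Function('L')(x) = Mul(2, x, Add(4, Mul(22, x))) (Function('L')(x) = Mul(Mul(Add(-3, 5), x), Mul(1, Add(Mul(Add(2, Mul(4, 5)), x), 4))) = Mul(Mul(2, x), Mul(1, Add(Mul(Add(2, 20), x), 4))) = Mul(Mul(2, x), Mul(1, Add(Mul(22, x), 4))) = Mul(Mul(2, x), Mul(1, Add(4, Mul(22, x)))) = Mul(Mul(2, x), Add(4, Mul(22, x))) = Mul(2, x, Add(4, Mul(22, x))))
Pow(Add(81227, Function('L')(-187)), -1) = Pow(Add(81227, Mul(4, -187, Add(2, Mul(11, -187)))), -1) = Pow(Add(81227, Mul(4, -187, Add(2, -2057))), -1) = Pow(Add(81227, Mul(4, -187, -2055)), -1) = Pow(Add(81227, 1537140), -1) = Pow(1618367, -1) = Rational(1, 1618367)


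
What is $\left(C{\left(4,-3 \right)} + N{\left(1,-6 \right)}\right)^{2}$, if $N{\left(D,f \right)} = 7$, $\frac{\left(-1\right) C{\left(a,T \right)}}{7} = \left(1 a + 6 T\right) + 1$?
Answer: $9604$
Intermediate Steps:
$C{\left(a,T \right)} = -7 - 42 T - 7 a$ ($C{\left(a,T \right)} = - 7 \left(\left(1 a + 6 T\right) + 1\right) = - 7 \left(\left(a + 6 T\right) + 1\right) = - 7 \left(1 + a + 6 T\right) = -7 - 42 T - 7 a$)
$\left(C{\left(4,-3 \right)} + N{\left(1,-6 \right)}\right)^{2} = \left(\left(-7 - -126 - 28\right) + 7\right)^{2} = \left(\left(-7 + 126 - 28\right) + 7\right)^{2} = \left(91 + 7\right)^{2} = 98^{2} = 9604$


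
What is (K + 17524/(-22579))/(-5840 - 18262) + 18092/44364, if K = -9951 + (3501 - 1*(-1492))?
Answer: 610485880/995006883 ≈ 0.61355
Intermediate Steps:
K = -4958 (K = -9951 + (3501 + 1492) = -9951 + 4993 = -4958)
(K + 17524/(-22579))/(-5840 - 18262) + 18092/44364 = (-4958 + 17524/(-22579))/(-5840 - 18262) + 18092/44364 = (-4958 + 17524*(-1/22579))/(-24102) + 18092*(1/44364) = (-4958 - 52/67)*(-1/24102) + 4523/11091 = -332238/67*(-1/24102) + 4523/11091 = 55373/269139 + 4523/11091 = 610485880/995006883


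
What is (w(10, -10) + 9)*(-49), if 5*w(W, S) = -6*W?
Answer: 147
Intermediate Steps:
w(W, S) = -6*W/5 (w(W, S) = (-6*W)/5 = -6*W/5)
(w(10, -10) + 9)*(-49) = (-6/5*10 + 9)*(-49) = (-12 + 9)*(-49) = -3*(-49) = 147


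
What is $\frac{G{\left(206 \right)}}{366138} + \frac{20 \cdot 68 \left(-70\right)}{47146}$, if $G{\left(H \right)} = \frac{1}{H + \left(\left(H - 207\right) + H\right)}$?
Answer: $- \frac{7162977353227}{3547329111414} \approx -2.0193$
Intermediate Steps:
$G{\left(H \right)} = \frac{1}{-207 + 3 H}$ ($G{\left(H \right)} = \frac{1}{H + \left(\left(-207 + H\right) + H\right)} = \frac{1}{H + \left(-207 + 2 H\right)} = \frac{1}{-207 + 3 H}$)
$\frac{G{\left(206 \right)}}{366138} + \frac{20 \cdot 68 \left(-70\right)}{47146} = \frac{\frac{1}{3} \frac{1}{-69 + 206}}{366138} + \frac{20 \cdot 68 \left(-70\right)}{47146} = \frac{1}{3 \cdot 137} \cdot \frac{1}{366138} + 1360 \left(-70\right) \frac{1}{47146} = \frac{1}{3} \cdot \frac{1}{137} \cdot \frac{1}{366138} - \frac{47600}{23573} = \frac{1}{411} \cdot \frac{1}{366138} - \frac{47600}{23573} = \frac{1}{150482718} - \frac{47600}{23573} = - \frac{7162977353227}{3547329111414}$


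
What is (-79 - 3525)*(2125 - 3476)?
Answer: 4869004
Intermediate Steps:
(-79 - 3525)*(2125 - 3476) = -3604*(-1351) = 4869004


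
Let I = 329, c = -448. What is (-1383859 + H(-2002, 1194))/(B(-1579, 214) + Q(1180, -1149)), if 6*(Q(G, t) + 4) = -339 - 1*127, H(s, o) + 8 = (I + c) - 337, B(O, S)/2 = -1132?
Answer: 4152969/7037 ≈ 590.16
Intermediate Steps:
B(O, S) = -2264 (B(O, S) = 2*(-1132) = -2264)
H(s, o) = -464 (H(s, o) = -8 + ((329 - 448) - 337) = -8 + (-119 - 337) = -8 - 456 = -464)
Q(G, t) = -245/3 (Q(G, t) = -4 + (-339 - 1*127)/6 = -4 + (-339 - 127)/6 = -4 + (⅙)*(-466) = -4 - 233/3 = -245/3)
(-1383859 + H(-2002, 1194))/(B(-1579, 214) + Q(1180, -1149)) = (-1383859 - 464)/(-2264 - 245/3) = -1384323/(-7037/3) = -1384323*(-3/7037) = 4152969/7037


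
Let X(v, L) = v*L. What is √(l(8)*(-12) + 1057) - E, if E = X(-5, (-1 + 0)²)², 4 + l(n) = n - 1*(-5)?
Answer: -25 + √949 ≈ 5.8058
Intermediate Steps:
l(n) = 1 + n (l(n) = -4 + (n - 1*(-5)) = -4 + (n + 5) = -4 + (5 + n) = 1 + n)
X(v, L) = L*v
E = 25 (E = ((-1 + 0)²*(-5))² = ((-1)²*(-5))² = (1*(-5))² = (-5)² = 25)
√(l(8)*(-12) + 1057) - E = √((1 + 8)*(-12) + 1057) - 1*25 = √(9*(-12) + 1057) - 25 = √(-108 + 1057) - 25 = √949 - 25 = -25 + √949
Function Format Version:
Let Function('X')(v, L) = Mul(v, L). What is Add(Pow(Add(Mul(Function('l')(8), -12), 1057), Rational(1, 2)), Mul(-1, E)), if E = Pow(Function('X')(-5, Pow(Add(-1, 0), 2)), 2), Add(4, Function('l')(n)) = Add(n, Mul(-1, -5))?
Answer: Add(-25, Pow(949, Rational(1, 2))) ≈ 5.8058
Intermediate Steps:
Function('l')(n) = Add(1, n) (Function('l')(n) = Add(-4, Add(n, Mul(-1, -5))) = Add(-4, Add(n, 5)) = Add(-4, Add(5, n)) = Add(1, n))
Function('X')(v, L) = Mul(L, v)
E = 25 (E = Pow(Mul(Pow(Add(-1, 0), 2), -5), 2) = Pow(Mul(Pow(-1, 2), -5), 2) = Pow(Mul(1, -5), 2) = Pow(-5, 2) = 25)
Add(Pow(Add(Mul(Function('l')(8), -12), 1057), Rational(1, 2)), Mul(-1, E)) = Add(Pow(Add(Mul(Add(1, 8), -12), 1057), Rational(1, 2)), Mul(-1, 25)) = Add(Pow(Add(Mul(9, -12), 1057), Rational(1, 2)), -25) = Add(Pow(Add(-108, 1057), Rational(1, 2)), -25) = Add(Pow(949, Rational(1, 2)), -25) = Add(-25, Pow(949, Rational(1, 2)))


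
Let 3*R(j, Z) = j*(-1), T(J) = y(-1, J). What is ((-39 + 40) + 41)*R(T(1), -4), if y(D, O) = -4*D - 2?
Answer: -28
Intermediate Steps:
y(D, O) = -2 - 4*D
T(J) = 2 (T(J) = -2 - 4*(-1) = -2 + 4 = 2)
R(j, Z) = -j/3 (R(j, Z) = (j*(-1))/3 = (-j)/3 = -j/3)
((-39 + 40) + 41)*R(T(1), -4) = ((-39 + 40) + 41)*(-⅓*2) = (1 + 41)*(-⅔) = 42*(-⅔) = -28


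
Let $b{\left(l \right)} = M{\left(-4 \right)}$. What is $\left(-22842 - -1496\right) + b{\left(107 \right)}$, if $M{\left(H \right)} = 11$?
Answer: $-21335$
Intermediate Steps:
$b{\left(l \right)} = 11$
$\left(-22842 - -1496\right) + b{\left(107 \right)} = \left(-22842 - -1496\right) + 11 = \left(-22842 + 1496\right) + 11 = -21346 + 11 = -21335$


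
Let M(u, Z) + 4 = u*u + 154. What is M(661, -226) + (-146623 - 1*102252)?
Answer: 188196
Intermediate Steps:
M(u, Z) = 150 + u² (M(u, Z) = -4 + (u*u + 154) = -4 + (u² + 154) = -4 + (154 + u²) = 150 + u²)
M(661, -226) + (-146623 - 1*102252) = (150 + 661²) + (-146623 - 1*102252) = (150 + 436921) + (-146623 - 102252) = 437071 - 248875 = 188196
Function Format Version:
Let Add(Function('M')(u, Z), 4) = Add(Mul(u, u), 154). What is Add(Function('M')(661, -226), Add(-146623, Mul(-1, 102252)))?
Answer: 188196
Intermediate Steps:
Function('M')(u, Z) = Add(150, Pow(u, 2)) (Function('M')(u, Z) = Add(-4, Add(Mul(u, u), 154)) = Add(-4, Add(Pow(u, 2), 154)) = Add(-4, Add(154, Pow(u, 2))) = Add(150, Pow(u, 2)))
Add(Function('M')(661, -226), Add(-146623, Mul(-1, 102252))) = Add(Add(150, Pow(661, 2)), Add(-146623, Mul(-1, 102252))) = Add(Add(150, 436921), Add(-146623, -102252)) = Add(437071, -248875) = 188196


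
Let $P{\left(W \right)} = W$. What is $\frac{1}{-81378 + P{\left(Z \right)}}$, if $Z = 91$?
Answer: $- \frac{1}{81287} \approx -1.2302 \cdot 10^{-5}$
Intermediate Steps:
$\frac{1}{-81378 + P{\left(Z \right)}} = \frac{1}{-81378 + 91} = \frac{1}{-81287} = - \frac{1}{81287}$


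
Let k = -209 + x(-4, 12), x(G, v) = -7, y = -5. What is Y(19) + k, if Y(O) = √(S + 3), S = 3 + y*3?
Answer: -216 + 3*I ≈ -216.0 + 3.0*I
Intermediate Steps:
k = -216 (k = -209 - 7 = -216)
S = -12 (S = 3 - 5*3 = 3 - 15 = -12)
Y(O) = 3*I (Y(O) = √(-12 + 3) = √(-9) = 3*I)
Y(19) + k = 3*I - 216 = -216 + 3*I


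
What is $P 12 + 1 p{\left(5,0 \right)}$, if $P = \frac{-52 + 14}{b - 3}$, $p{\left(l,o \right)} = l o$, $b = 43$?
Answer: $- \frac{57}{5} \approx -11.4$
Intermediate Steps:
$P = - \frac{19}{20}$ ($P = \frac{-52 + 14}{43 - 3} = - \frac{38}{40} = \left(-38\right) \frac{1}{40} = - \frac{19}{20} \approx -0.95$)
$P 12 + 1 p{\left(5,0 \right)} = \left(- \frac{19}{20}\right) 12 + 1 \cdot 5 \cdot 0 = - \frac{57}{5} + 1 \cdot 0 = - \frac{57}{5} + 0 = - \frac{57}{5}$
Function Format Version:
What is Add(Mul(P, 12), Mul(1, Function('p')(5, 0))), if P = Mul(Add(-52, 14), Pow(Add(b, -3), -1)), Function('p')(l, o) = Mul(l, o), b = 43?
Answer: Rational(-57, 5) ≈ -11.400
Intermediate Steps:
P = Rational(-19, 20) (P = Mul(Add(-52, 14), Pow(Add(43, -3), -1)) = Mul(-38, Pow(40, -1)) = Mul(-38, Rational(1, 40)) = Rational(-19, 20) ≈ -0.95000)
Add(Mul(P, 12), Mul(1, Function('p')(5, 0))) = Add(Mul(Rational(-19, 20), 12), Mul(1, Mul(5, 0))) = Add(Rational(-57, 5), Mul(1, 0)) = Add(Rational(-57, 5), 0) = Rational(-57, 5)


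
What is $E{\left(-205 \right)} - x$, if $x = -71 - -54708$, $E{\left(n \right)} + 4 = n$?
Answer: $-54846$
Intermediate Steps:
$E{\left(n \right)} = -4 + n$
$x = 54637$ ($x = -71 + 54708 = 54637$)
$E{\left(-205 \right)} - x = \left(-4 - 205\right) - 54637 = -209 - 54637 = -54846$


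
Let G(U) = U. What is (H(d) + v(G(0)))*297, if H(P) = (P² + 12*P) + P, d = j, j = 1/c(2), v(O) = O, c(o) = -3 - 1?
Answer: -15147/16 ≈ -946.69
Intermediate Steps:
c(o) = -4
j = -¼ (j = 1/(-4) = -¼ ≈ -0.25000)
d = -¼ ≈ -0.25000
H(P) = P² + 13*P
(H(d) + v(G(0)))*297 = (-(13 - ¼)/4 + 0)*297 = (-¼*51/4 + 0)*297 = (-51/16 + 0)*297 = -51/16*297 = -15147/16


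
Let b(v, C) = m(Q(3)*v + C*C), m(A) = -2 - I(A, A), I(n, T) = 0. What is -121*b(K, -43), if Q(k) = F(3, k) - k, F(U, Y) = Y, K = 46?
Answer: 242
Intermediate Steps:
Q(k) = 0 (Q(k) = k - k = 0)
m(A) = -2 (m(A) = -2 - 1*0 = -2 + 0 = -2)
b(v, C) = -2
-121*b(K, -43) = -121*(-2) = 242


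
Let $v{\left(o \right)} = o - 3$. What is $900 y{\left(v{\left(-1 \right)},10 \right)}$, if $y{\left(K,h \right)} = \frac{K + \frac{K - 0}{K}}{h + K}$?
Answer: $-450$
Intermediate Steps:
$v{\left(o \right)} = -3 + o$
$y{\left(K,h \right)} = \frac{1 + K}{K + h}$ ($y{\left(K,h \right)} = \frac{K + \frac{K + 0}{K}}{K + h} = \frac{K + \frac{K}{K}}{K + h} = \frac{K + 1}{K + h} = \frac{1 + K}{K + h}$)
$900 y{\left(v{\left(-1 \right)},10 \right)} = 900 \frac{1 - 4}{\left(-3 - 1\right) + 10} = 900 \frac{1 - 4}{-4 + 10} = 900 \cdot \frac{1}{6} \left(-3\right) = 900 \left(- \frac{1}{2}\right) = -450$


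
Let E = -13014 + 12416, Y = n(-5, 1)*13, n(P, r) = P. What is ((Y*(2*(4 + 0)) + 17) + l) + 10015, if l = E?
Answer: 8914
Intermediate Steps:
Y = -65 (Y = -5*13 = -65)
E = -598
l = -598
((Y*(2*(4 + 0)) + 17) + l) + 10015 = ((-130*(4 + 0) + 17) - 598) + 10015 = ((-130*4 + 17) - 598) + 10015 = ((-65*8 + 17) - 598) + 10015 = ((-520 + 17) - 598) + 10015 = (-503 - 598) + 10015 = -1101 + 10015 = 8914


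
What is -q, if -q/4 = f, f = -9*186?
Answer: -6696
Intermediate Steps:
f = -1674
q = 6696 (q = -4*(-1674) = 6696)
-q = -1*6696 = -6696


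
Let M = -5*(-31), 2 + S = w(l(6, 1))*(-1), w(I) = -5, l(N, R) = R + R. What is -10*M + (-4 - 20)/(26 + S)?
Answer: -44974/29 ≈ -1550.8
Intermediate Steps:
l(N, R) = 2*R
S = 3 (S = -2 - 5*(-1) = -2 + 5 = 3)
M = 155
-10*M + (-4 - 20)/(26 + S) = -10*155 + (-4 - 20)/(26 + 3) = -1550 - 24/29 = -44974/29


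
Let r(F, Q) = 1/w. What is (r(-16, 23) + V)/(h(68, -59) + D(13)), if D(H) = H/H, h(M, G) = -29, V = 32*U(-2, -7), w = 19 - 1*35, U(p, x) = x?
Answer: 3585/448 ≈ 8.0022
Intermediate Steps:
w = -16 (w = 19 - 35 = -16)
V = -224 (V = 32*(-7) = -224)
D(H) = 1
r(F, Q) = -1/16 (r(F, Q) = 1/(-16) = -1/16)
(r(-16, 23) + V)/(h(68, -59) + D(13)) = (-1/16 - 224)/(-29 + 1) = -3585/16/(-28) = -3585/16*(-1/28) = 3585/448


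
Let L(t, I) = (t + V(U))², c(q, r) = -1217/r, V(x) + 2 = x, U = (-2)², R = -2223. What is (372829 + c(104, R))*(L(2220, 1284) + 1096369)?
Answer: 5000692113226852/2223 ≈ 2.2495e+12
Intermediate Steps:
U = 4
V(x) = -2 + x
L(t, I) = (2 + t)² (L(t, I) = (t + (-2 + 4))² = (t + 2)² = (2 + t)²)
(372829 + c(104, R))*(L(2220, 1284) + 1096369) = (372829 - 1217/(-2223))*((2 + 2220)² + 1096369) = (372829 - 1217*(-1/2223))*(2222² + 1096369) = (372829 + 1217/2223)*(4937284 + 1096369) = (828800084/2223)*6033653 = 5000692113226852/2223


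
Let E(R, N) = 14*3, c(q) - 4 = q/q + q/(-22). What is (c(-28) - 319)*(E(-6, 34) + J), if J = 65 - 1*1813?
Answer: 5868640/11 ≈ 5.3351e+5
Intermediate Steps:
c(q) = 5 - q/22 (c(q) = 4 + (q/q + q/(-22)) = 4 + (1 + q*(-1/22)) = 4 + (1 - q/22) = 5 - q/22)
E(R, N) = 42
J = -1748 (J = 65 - 1813 = -1748)
(c(-28) - 319)*(E(-6, 34) + J) = ((5 - 1/22*(-28)) - 319)*(42 - 1748) = ((5 + 14/11) - 319)*(-1706) = (69/11 - 319)*(-1706) = -3440/11*(-1706) = 5868640/11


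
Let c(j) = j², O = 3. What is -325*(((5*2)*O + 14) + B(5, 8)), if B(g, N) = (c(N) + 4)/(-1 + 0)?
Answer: 7800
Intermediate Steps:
B(g, N) = -4 - N² (B(g, N) = (N² + 4)/(-1 + 0) = (4 + N²)/(-1) = (4 + N²)*(-1) = -4 - N²)
-325*(((5*2)*O + 14) + B(5, 8)) = -325*(((5*2)*3 + 14) + (-4 - 1*8²)) = -325*((10*3 + 14) + (-4 - 1*64)) = -325*((30 + 14) + (-4 - 64)) = -325*(44 - 68) = -325*(-24) = 7800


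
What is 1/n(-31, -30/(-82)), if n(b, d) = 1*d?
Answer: 41/15 ≈ 2.7333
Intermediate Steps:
n(b, d) = d
1/n(-31, -30/(-82)) = 1/(-30/(-82)) = 1/(-30*(-1/82)) = 1/(15/41) = 41/15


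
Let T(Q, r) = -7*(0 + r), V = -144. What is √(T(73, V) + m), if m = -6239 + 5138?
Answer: I*√93 ≈ 9.6436*I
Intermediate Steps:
m = -1101
T(Q, r) = -7*r
√(T(73, V) + m) = √(-7*(-144) - 1101) = √(1008 - 1101) = √(-93) = I*√93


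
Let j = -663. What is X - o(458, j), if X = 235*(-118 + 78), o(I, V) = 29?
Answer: -9429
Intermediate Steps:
X = -9400 (X = 235*(-40) = -9400)
X - o(458, j) = -9400 - 1*29 = -9400 - 29 = -9429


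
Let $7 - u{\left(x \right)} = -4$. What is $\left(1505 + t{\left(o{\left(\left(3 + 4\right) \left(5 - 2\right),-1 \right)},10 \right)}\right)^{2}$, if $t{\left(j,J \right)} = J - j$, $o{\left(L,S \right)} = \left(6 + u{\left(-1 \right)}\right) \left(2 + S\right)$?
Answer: $2244004$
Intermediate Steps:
$u{\left(x \right)} = 11$ ($u{\left(x \right)} = 7 - -4 = 7 + 4 = 11$)
$o{\left(L,S \right)} = 34 + 17 S$ ($o{\left(L,S \right)} = \left(6 + 11\right) \left(2 + S\right) = 17 \left(2 + S\right) = 34 + 17 S$)
$\left(1505 + t{\left(o{\left(\left(3 + 4\right) \left(5 - 2\right),-1 \right)},10 \right)}\right)^{2} = \left(1505 + \left(10 - \left(34 + 17 \left(-1\right)\right)\right)\right)^{2} = \left(1505 + \left(10 - \left(34 - 17\right)\right)\right)^{2} = \left(1505 + \left(10 - 17\right)\right)^{2} = \left(1505 - 7\right)^{2} = 1498^{2} = 2244004$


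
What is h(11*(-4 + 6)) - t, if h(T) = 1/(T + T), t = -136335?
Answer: 5998741/44 ≈ 1.3634e+5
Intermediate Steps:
h(T) = 1/(2*T)
h(11*(-4 + 6)) - t = 1/(2*((11*(-4 + 6)))) - 1*(-136335) = 1/(2*((11*2))) + 136335 = (1/2)/22 + 136335 = (1/2)*(1/22) + 136335 = 1/44 + 136335 = 5998741/44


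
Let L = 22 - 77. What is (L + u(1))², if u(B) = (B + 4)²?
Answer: 900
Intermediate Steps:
L = -55
u(B) = (4 + B)²
(L + u(1))² = (-55 + (4 + 1)²)² = (-55 + 5²)² = (-55 + 25)² = (-30)² = 900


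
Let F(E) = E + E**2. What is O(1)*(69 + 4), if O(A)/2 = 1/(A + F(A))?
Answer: 146/3 ≈ 48.667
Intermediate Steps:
O(A) = 2/(A + A*(1 + A))
O(1)*(69 + 4) = (2/(1*(2 + 1)))*(69 + 4) = (2*1/3)*73 = (2*1*(1/3))*73 = (2/3)*73 = 146/3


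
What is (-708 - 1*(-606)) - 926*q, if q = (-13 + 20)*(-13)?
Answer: 84164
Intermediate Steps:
q = -91 (q = 7*(-13) = -91)
(-708 - 1*(-606)) - 926*q = (-708 - 1*(-606)) - 926*(-91) = (-708 + 606) + 84266 = -102 + 84266 = 84164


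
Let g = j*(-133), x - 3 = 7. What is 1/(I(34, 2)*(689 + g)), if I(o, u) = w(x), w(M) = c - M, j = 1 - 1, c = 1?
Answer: -1/6201 ≈ -0.00016126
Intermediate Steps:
j = 0
x = 10 (x = 3 + 7 = 10)
w(M) = 1 - M
I(o, u) = -9 (I(o, u) = 1 - 1*10 = 1 - 10 = -9)
g = 0 (g = 0*(-133) = 0)
1/(I(34, 2)*(689 + g)) = 1/(-9*(689 + 0)) = 1/(-9*689) = 1/(-6201) = -1/6201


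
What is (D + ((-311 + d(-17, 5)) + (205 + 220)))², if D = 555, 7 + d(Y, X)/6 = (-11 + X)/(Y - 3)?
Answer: 9884736/25 ≈ 3.9539e+5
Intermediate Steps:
d(Y, X) = -42 + 6*(-11 + X)/(-3 + Y) (d(Y, X) = -42 + 6*((-11 + X)/(Y - 3)) = -42 + 6*((-11 + X)/(-3 + Y)) = -42 + 6*(-11 + X)/(-3 + Y))
(D + ((-311 + d(-17, 5)) + (205 + 220)))² = (555 + ((-311 + 6*(10 + 5 - 7*(-17))/(-3 - 17)) + (205 + 220)))² = (555 + ((-311 + 6*(10 + 5 + 119)/(-20)) + 425))² = (555 + ((-311 + 6*(-1/20)*134) + 425))² = (555 + ((-311 - 201/5) + 425))² = (555 + (-1756/5 + 425))² = (555 + 369/5)² = (3144/5)² = 9884736/25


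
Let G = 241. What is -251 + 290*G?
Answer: 69639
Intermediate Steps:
-251 + 290*G = -251 + 290*241 = -251 + 69890 = 69639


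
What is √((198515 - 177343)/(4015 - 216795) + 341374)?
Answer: √965988465765215/53195 ≈ 584.27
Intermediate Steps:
√((198515 - 177343)/(4015 - 216795) + 341374) = √(21172/(-212780) + 341374) = √(21172*(-1/212780) + 341374) = √(-5293/53195 + 341374) = √(18159384637/53195) = √965988465765215/53195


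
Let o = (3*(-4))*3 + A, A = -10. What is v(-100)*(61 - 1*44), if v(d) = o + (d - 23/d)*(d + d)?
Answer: 338436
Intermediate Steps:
o = -46 (o = (3*(-4))*3 - 10 = -12*3 - 10 = -36 - 10 = -46)
v(d) = -46 + 2*d*(d - 23/d) (v(d) = -46 + (d - 23/d)*(d + d) = -46 + (d - 23/d)*(2*d) = -46 + 2*d*(d - 23/d))
v(-100)*(61 - 1*44) = (-92 + 2*(-100)²)*(61 - 1*44) = (-92 + 2*10000)*(61 - 44) = (-92 + 20000)*17 = 19908*17 = 338436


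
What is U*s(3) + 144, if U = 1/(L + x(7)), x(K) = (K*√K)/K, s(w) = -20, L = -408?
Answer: 23977968/166457 + 20*√7/166457 ≈ 144.05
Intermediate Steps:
x(K) = √K (x(K) = K^(3/2)/K = √K)
U = 1/(-408 + √7) ≈ -0.0024670
U*s(3) + 144 = (-408/166457 - √7/166457)*(-20) + 144 = (8160/166457 + 20*√7/166457) + 144 = 23977968/166457 + 20*√7/166457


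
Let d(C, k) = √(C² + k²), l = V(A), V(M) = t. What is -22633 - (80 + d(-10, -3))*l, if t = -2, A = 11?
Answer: -22473 + 2*√109 ≈ -22452.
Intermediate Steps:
V(M) = -2
l = -2
-22633 - (80 + d(-10, -3))*l = -22633 - (80 + √((-10)² + (-3)²))*(-2) = -22633 - (80 + √(100 + 9))*(-2) = -22633 - (80 + √109)*(-2) = -22633 - (-160 - 2*√109) = -22633 + (160 + 2*√109) = -22473 + 2*√109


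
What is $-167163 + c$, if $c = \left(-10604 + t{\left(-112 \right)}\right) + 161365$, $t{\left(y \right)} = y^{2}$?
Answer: $-3858$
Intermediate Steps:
$c = 163305$ ($c = \left(-10604 + \left(-112\right)^{2}\right) + 161365 = \left(-10604 + 12544\right) + 161365 = 1940 + 161365 = 163305$)
$-167163 + c = -167163 + 163305 = -3858$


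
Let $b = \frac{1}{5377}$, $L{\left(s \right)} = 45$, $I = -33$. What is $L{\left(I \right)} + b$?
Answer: $\frac{241966}{5377} \approx 45.0$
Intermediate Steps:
$b = \frac{1}{5377} \approx 0.00018598$
$L{\left(I \right)} + b = 45 + \frac{1}{5377} = \frac{241966}{5377}$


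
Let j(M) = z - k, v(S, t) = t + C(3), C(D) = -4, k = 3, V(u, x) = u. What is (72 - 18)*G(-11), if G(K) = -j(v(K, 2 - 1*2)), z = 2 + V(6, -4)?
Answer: -270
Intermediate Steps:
z = 8 (z = 2 + 6 = 8)
v(S, t) = -4 + t (v(S, t) = t - 4 = -4 + t)
j(M) = 5 (j(M) = 8 - 1*3 = 8 - 3 = 5)
G(K) = -5 (G(K) = -1*5 = -5)
(72 - 18)*G(-11) = (72 - 18)*(-5) = 54*(-5) = -270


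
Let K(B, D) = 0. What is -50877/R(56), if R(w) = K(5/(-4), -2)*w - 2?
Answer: 50877/2 ≈ 25439.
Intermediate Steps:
R(w) = -2 (R(w) = 0*w - 2 = 0 - 2 = -2)
-50877/R(56) = -50877/(-2) = -50877*(-1/2) = 50877/2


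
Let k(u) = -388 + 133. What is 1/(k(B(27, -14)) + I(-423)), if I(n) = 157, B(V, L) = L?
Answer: -1/98 ≈ -0.010204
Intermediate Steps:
k(u) = -255
1/(k(B(27, -14)) + I(-423)) = 1/(-255 + 157) = 1/(-98) = -1/98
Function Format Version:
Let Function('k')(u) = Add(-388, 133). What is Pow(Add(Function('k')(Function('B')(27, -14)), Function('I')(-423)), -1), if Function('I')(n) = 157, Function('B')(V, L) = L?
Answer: Rational(-1, 98) ≈ -0.010204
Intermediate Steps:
Function('k')(u) = -255
Pow(Add(Function('k')(Function('B')(27, -14)), Function('I')(-423)), -1) = Pow(Add(-255, 157), -1) = Pow(-98, -1) = Rational(-1, 98)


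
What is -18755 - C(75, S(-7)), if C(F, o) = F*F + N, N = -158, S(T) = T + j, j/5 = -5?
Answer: -24222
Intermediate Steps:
j = -25 (j = 5*(-5) = -25)
S(T) = -25 + T (S(T) = T - 25 = -25 + T)
C(F, o) = -158 + F**2 (C(F, o) = F*F - 158 = F**2 - 158 = -158 + F**2)
-18755 - C(75, S(-7)) = -18755 - (-158 + 75**2) = -18755 - (-158 + 5625) = -18755 - 1*5467 = -18755 - 5467 = -24222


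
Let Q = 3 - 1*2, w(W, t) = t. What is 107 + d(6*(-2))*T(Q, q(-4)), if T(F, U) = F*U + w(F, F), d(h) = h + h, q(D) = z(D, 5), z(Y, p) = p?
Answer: -37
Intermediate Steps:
q(D) = 5
d(h) = 2*h
Q = 1 (Q = 3 - 2 = 1)
T(F, U) = F + F*U (T(F, U) = F*U + F = F + F*U)
107 + d(6*(-2))*T(Q, q(-4)) = 107 + (2*(6*(-2)))*(1*(1 + 5)) = 107 + (2*(-12))*(1*6) = 107 - 24*6 = 107 - 144 = -37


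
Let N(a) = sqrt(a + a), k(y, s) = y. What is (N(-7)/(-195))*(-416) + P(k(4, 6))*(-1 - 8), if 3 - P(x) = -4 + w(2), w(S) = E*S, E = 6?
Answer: 45 + 32*I*sqrt(14)/15 ≈ 45.0 + 7.9822*I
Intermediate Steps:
w(S) = 6*S
N(a) = sqrt(2)*sqrt(a) (N(a) = sqrt(2*a) = sqrt(2)*sqrt(a))
P(x) = -5 (P(x) = 3 - (-4 + 6*2) = 3 - (-4 + 12) = 3 - 1*8 = 3 - 8 = -5)
(N(-7)/(-195))*(-416) + P(k(4, 6))*(-1 - 8) = ((sqrt(2)*sqrt(-7))/(-195))*(-416) - 5*(-1 - 8) = ((sqrt(2)*(I*sqrt(7)))*(-1/195))*(-416) - 5*(-9) = ((I*sqrt(14))*(-1/195))*(-416) + 45 = -I*sqrt(14)/195*(-416) + 45 = 32*I*sqrt(14)/15 + 45 = 45 + 32*I*sqrt(14)/15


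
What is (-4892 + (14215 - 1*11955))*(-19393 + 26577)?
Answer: -18908288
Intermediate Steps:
(-4892 + (14215 - 1*11955))*(-19393 + 26577) = (-4892 + (14215 - 11955))*7184 = (-4892 + 2260)*7184 = -2632*7184 = -18908288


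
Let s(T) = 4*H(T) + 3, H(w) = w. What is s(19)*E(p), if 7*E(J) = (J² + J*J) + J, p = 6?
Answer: 6162/7 ≈ 880.29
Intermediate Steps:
E(J) = J/7 + 2*J²/7 (E(J) = ((J² + J*J) + J)/7 = ((J² + J²) + J)/7 = (2*J² + J)/7 = (J + 2*J²)/7 = J/7 + 2*J²/7)
s(T) = 3 + 4*T (s(T) = 4*T + 3 = 3 + 4*T)
s(19)*E(p) = (3 + 4*19)*((⅐)*6*(1 + 2*6)) = (3 + 76)*((⅐)*6*(1 + 12)) = 79*((⅐)*6*13) = 79*(78/7) = 6162/7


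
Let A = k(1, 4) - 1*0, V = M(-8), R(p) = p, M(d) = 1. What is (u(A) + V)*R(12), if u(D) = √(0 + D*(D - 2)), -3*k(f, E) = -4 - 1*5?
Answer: 12 + 12*√3 ≈ 32.785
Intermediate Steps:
V = 1
k(f, E) = 3 (k(f, E) = -(-4 - 1*5)/3 = -(-4 - 5)/3 = -⅓*(-9) = 3)
A = 3 (A = 3 - 1*0 = 3 + 0 = 3)
u(D) = √(D*(-2 + D)) (u(D) = √(0 + D*(-2 + D)) = √(D*(-2 + D)))
(u(A) + V)*R(12) = (√(3*(-2 + 3)) + 1)*12 = (√(3*1) + 1)*12 = (√3 + 1)*12 = (1 + √3)*12 = 12 + 12*√3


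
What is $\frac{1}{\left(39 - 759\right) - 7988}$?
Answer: $- \frac{1}{8708} \approx -0.00011484$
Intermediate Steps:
$\frac{1}{\left(39 - 759\right) - 7988} = \frac{1}{-720 - 7988} = \frac{1}{-8708} = - \frac{1}{8708}$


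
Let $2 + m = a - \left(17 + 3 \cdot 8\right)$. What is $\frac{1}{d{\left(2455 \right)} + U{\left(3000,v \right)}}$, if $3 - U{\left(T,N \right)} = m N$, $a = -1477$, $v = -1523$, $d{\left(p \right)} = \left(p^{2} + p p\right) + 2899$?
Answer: $\frac{1}{9741992} \approx 1.0265 \cdot 10^{-7}$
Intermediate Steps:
$d{\left(p \right)} = 2899 + 2 p^{2}$ ($d{\left(p \right)} = \left(p^{2} + p^{2}\right) + 2899 = 2 p^{2} + 2899 = 2899 + 2 p^{2}$)
$m = -1520$ ($m = -2 - \left(1494 + 24\right) = -2 - 1518 = -1520$)
$U{\left(T,N \right)} = 3 + 1520 N$ ($U{\left(T,N \right)} = 3 - - 1520 N = 3 + 1520 N$)
$\frac{1}{d{\left(2455 \right)} + U{\left(3000,v \right)}} = \frac{1}{\left(2899 + 2 \cdot 2455^{2}\right) + \left(3 + 1520 \left(-1523\right)\right)} = \frac{1}{\left(2899 + 2 \cdot 6027025\right) + \left(3 - 2314960\right)} = \frac{1}{\left(2899 + 12054050\right) - 2314957} = \frac{1}{12056949 - 2314957} = \frac{1}{9741992}$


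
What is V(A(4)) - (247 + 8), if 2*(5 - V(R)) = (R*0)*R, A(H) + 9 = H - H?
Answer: -250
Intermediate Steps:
A(H) = -9 (A(H) = -9 + (H - H) = -9 + 0 = -9)
V(R) = 5 (V(R) = 5 - R*0*R/2 = 5 - 0*R = 5 - ½*0 = 5 + 0 = 5)
V(A(4)) - (247 + 8) = 5 - (247 + 8) = 5 - 1*255 = 5 - 255 = -250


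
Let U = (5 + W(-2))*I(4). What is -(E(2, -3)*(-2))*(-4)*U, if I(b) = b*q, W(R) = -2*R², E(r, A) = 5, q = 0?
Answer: 0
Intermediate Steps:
I(b) = 0 (I(b) = b*0 = 0)
U = 0 (U = (5 - 2*(-2)²)*0 = (5 - 2*4)*0 = (5 - 8)*0 = -3*0 = 0)
-(E(2, -3)*(-2))*(-4)*U = -(5*(-2))*(-4)*0 = -(-10*(-4))*0 = -40*0 = -1*0 = 0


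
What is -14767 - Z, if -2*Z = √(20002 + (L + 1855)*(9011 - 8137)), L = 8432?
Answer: -14767 + √2252710 ≈ -13266.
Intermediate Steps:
Z = -√2252710 (Z = -√(20002 + (8432 + 1855)*(9011 - 8137))/2 = -√(20002 + 10287*874)/2 = -√(20002 + 8990838)/2 = -√2252710 ≈ -1500.9)
-14767 - Z = -14767 - (-1)*√2252710 = -14767 + √2252710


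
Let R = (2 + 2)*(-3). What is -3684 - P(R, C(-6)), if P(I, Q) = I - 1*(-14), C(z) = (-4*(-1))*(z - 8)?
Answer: -3686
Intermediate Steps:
C(z) = -32 + 4*z (C(z) = 4*(-8 + z) = -32 + 4*z)
R = -12 (R = 4*(-3) = -12)
P(I, Q) = 14 + I (P(I, Q) = I + 14 = 14 + I)
-3684 - P(R, C(-6)) = -3684 - (14 - 12) = -3684 - 1*2 = -3684 - 2 = -3686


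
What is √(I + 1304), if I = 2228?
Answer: 2*√883 ≈ 59.431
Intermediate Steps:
√(I + 1304) = √(2228 + 1304) = √3532 = 2*√883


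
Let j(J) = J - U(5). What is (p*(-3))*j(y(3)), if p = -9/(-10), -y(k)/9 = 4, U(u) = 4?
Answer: 108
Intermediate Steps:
y(k) = -36 (y(k) = -9*4 = -36)
p = 9/10 (p = -9*(-⅒) = 9/10 ≈ 0.90000)
j(J) = -4 + J (j(J) = J - 1*4 = J - 4 = -4 + J)
(p*(-3))*j(y(3)) = ((9/10)*(-3))*(-4 - 36) = -27/10*(-40) = 108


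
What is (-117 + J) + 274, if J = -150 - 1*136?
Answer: -129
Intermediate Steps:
J = -286 (J = -150 - 136 = -286)
(-117 + J) + 274 = (-117 - 286) + 274 = -403 + 274 = -129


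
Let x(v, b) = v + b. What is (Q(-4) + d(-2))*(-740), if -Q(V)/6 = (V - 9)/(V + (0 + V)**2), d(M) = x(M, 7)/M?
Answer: -2960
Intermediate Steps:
x(v, b) = b + v
d(M) = (7 + M)/M
Q(V) = -6*(-9 + V)/(V + V**2) (Q(V) = -6*(V - 9)/(V + (0 + V)**2) = -6*(-9 + V)/(V + V**2))
(Q(-4) + d(-2))*(-740) = (6*(9 - 1*(-4))/(-4*(1 - 4)) + (7 - 2)/(-2))*(-740) = (6*(-1/4)*(9 + 4)/(-3) - 1/2*5)*(-740) = (6*(-1/4)*(-1/3)*13 - 5/2)*(-740) = (13/2 - 5/2)*(-740) = 4*(-740) = -2960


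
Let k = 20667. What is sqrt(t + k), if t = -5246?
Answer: sqrt(15421) ≈ 124.18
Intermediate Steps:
sqrt(t + k) = sqrt(-5246 + 20667) = sqrt(15421)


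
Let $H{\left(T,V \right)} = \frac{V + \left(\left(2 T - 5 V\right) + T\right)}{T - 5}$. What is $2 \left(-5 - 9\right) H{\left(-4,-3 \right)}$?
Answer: $0$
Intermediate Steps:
$H{\left(T,V \right)} = \frac{- 4 V + 3 T}{-5 + T}$ ($H{\left(T,V \right)} = \frac{V + \left(\left(- 5 V + 2 T\right) + T\right)}{-5 + T} = \frac{V + \left(- 5 V + 3 T\right)}{-5 + T} = \frac{- 4 V + 3 T}{-5 + T}$)
$2 \left(-5 - 9\right) H{\left(-4,-3 \right)} = 2 \left(-5 - 9\right) \frac{\left(-4\right) \left(-3\right) + 3 \left(-4\right)}{-5 - 4} = 2 \left(-5 - 9\right) \frac{12 - 12}{-9} = 2 \left(-14\right) \left(\left(- \frac{1}{9}\right) 0\right) = \left(-28\right) 0 = 0$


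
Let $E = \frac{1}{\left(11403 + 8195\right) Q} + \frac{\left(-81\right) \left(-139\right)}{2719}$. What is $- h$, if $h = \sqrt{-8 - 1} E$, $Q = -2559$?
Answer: $- \frac{564653281319 i}{45453778586} \approx - 12.423 i$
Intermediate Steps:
$E = \frac{564653281319}{136361335758}$ ($E = \frac{1}{\left(11403 + 8195\right) \left(-2559\right)} + \frac{\left(-81\right) \left(-139\right)}{2719} = \frac{1}{19598} \left(- \frac{1}{2559}\right) + 11259 \cdot \frac{1}{2719} = \frac{1}{19598} \left(- \frac{1}{2559}\right) + \frac{11259}{2719} = - \frac{1}{50151282} + \frac{11259}{2719} = \frac{564653281319}{136361335758} \approx 4.1409$)
$h = \frac{564653281319 i}{45453778586}$ ($h = \sqrt{-8 - 1} \cdot \frac{564653281319}{136361335758} = \sqrt{-9} \cdot \frac{564653281319}{136361335758} = 3 i \frac{564653281319}{136361335758} = \frac{564653281319 i}{45453778586} \approx 12.423 i$)
$- h = - \frac{564653281319 i}{45453778586}$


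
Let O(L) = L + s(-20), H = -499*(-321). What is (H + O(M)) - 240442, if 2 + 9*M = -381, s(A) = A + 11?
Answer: -722831/9 ≈ -80315.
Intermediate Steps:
s(A) = 11 + A
M = -383/9 (M = -2/9 + (⅑)*(-381) = -2/9 - 127/3 = -383/9 ≈ -42.556)
H = 160179
O(L) = -9 + L (O(L) = L + (11 - 20) = L - 9 = -9 + L)
(H + O(M)) - 240442 = (160179 + (-9 - 383/9)) - 240442 = (160179 - 464/9) - 240442 = 1441147/9 - 240442 = -722831/9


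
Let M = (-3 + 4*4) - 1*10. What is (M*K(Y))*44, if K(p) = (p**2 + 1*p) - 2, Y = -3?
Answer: 528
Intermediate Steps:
K(p) = -2 + p + p**2 (K(p) = (p**2 + p) - 2 = (p + p**2) - 2 = -2 + p + p**2)
M = 3 (M = (-3 + 16) - 10 = 13 - 10 = 3)
(M*K(Y))*44 = (3*(-2 - 3 + (-3)**2))*44 = (3*(-2 - 3 + 9))*44 = (3*4)*44 = 12*44 = 528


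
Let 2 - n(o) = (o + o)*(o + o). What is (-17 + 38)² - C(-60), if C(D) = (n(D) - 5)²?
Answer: -207445968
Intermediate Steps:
n(o) = 2 - 4*o² (n(o) = 2 - (o + o)*(o + o) = 2 - 2*o*2*o = 2 - 4*o²)
C(D) = (-3 - 4*D²)² (C(D) = ((2 - 4*D²) - 5)² = (-3 - 4*D²)²)
(-17 + 38)² - C(-60) = (-17 + 38)² - (3 + 4*(-60)²)² = 21² - (3 + 4*3600)² = 441 - (3 + 14400)² = 441 - 1*14403² = 441 - 1*207446409 = 441 - 207446409 = -207445968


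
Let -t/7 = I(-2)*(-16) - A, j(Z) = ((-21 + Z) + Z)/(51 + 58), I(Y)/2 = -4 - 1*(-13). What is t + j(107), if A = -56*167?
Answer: -6915639/109 ≈ -63446.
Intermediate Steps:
I(Y) = 18 (I(Y) = 2*(-4 - 1*(-13)) = 2*(-4 + 13) = 2*9 = 18)
j(Z) = -21/109 + 2*Z/109 (j(Z) = (-21 + 2*Z)/109 = (-21 + 2*Z)*(1/109) = -21/109 + 2*Z/109)
A = -9352
t = -63448 (t = -7*(18*(-16) - 1*(-9352)) = -7*(-288 + 9352) = -7*9064 = -63448)
t + j(107) = -63448 + (-21/109 + (2/109)*107) = -63448 + (-21/109 + 214/109) = -63448 + 193/109 = -6915639/109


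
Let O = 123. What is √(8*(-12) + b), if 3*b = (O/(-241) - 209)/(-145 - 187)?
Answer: I*√344946194169/60009 ≈ 9.7872*I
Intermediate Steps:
b = 12623/60009 (b = ((123/(-241) - 209)/(-145 - 187))/3 = ((123*(-1/241) - 209)/(-332))/3 = ((-123/241 - 209)*(-1/332))/3 = (-50492/241*(-1/332))/3 = (⅓)*(12623/20003) = 12623/60009 ≈ 0.21035)
√(8*(-12) + b) = √(8*(-12) + 12623/60009) = √(-96 + 12623/60009) = √(-5748241/60009) = I*√344946194169/60009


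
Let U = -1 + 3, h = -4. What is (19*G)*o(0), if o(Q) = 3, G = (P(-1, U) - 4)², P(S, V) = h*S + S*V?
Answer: 228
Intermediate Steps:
U = 2
P(S, V) = -4*S + S*V
G = 4 (G = (-(-4 + 2) - 4)² = (-1*(-2) - 4)² = (2 - 4)² = (-2)² = 4)
(19*G)*o(0) = (19*4)*3 = 76*3 = 228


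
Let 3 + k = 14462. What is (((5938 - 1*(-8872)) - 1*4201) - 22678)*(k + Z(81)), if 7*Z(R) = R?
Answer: -1222517286/7 ≈ -1.7465e+8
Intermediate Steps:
Z(R) = R/7
k = 14459 (k = -3 + 14462 = 14459)
(((5938 - 1*(-8872)) - 1*4201) - 22678)*(k + Z(81)) = (((5938 - 1*(-8872)) - 1*4201) - 22678)*(14459 + (1/7)*81) = (((5938 + 8872) - 4201) - 22678)*(14459 + 81/7) = ((14810 - 4201) - 22678)*(101294/7) = (10609 - 22678)*(101294/7) = -12069*101294/7 = -1222517286/7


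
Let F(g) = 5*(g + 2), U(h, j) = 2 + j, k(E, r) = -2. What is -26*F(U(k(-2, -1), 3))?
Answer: -910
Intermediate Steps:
F(g) = 10 + 5*g (F(g) = 5*(2 + g) = 10 + 5*g)
-26*F(U(k(-2, -1), 3)) = -26*(10 + 5*(2 + 3)) = -26*(10 + 5*5) = -26*(10 + 25) = -26*35 = -910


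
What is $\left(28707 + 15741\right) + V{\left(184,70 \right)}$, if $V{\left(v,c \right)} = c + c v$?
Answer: $57398$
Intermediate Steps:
$\left(28707 + 15741\right) + V{\left(184,70 \right)} = \left(28707 + 15741\right) + 70 \left(1 + 184\right) = 44448 + 70 \cdot 185 = 44448 + 12950 = 57398$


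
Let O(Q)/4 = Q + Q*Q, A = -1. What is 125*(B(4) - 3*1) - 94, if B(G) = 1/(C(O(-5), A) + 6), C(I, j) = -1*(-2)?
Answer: -3627/8 ≈ -453.38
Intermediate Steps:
O(Q) = 4*Q + 4*Q**2 (O(Q) = 4*(Q + Q*Q) = 4*(Q + Q**2) = 4*Q + 4*Q**2)
C(I, j) = 2
B(G) = 1/8 (B(G) = 1/(2 + 6) = 1/8)
125*(B(4) - 3*1) - 94 = 125*(1/8 - 3*1) - 94 = 125*(1/8 - 3) - 94 = 125*(-23/8) - 94 = -2875/8 - 94 = -3627/8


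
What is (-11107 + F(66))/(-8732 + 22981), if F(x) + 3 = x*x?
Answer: -6754/14249 ≈ -0.47400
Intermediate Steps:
F(x) = -3 + x² (F(x) = -3 + x*x = -3 + x²)
(-11107 + F(66))/(-8732 + 22981) = (-11107 + (-3 + 66²))/(-8732 + 22981) = (-11107 + (-3 + 4356))/14249 = (-11107 + 4353)*(1/14249) = -6754*1/14249 = -6754/14249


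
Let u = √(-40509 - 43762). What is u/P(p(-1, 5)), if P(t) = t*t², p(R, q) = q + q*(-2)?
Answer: -I*√84271/125 ≈ -2.3224*I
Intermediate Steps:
p(R, q) = -q (p(R, q) = q - 2*q = -q)
u = I*√84271 (u = √(-84271) = I*√84271 ≈ 290.29*I)
P(t) = t³
u/P(p(-1, 5)) = (I*√84271)/((-1*5)³) = (I*√84271)/((-5)³) = (I*√84271)/(-125) = (I*√84271)*(-1/125) = -I*√84271/125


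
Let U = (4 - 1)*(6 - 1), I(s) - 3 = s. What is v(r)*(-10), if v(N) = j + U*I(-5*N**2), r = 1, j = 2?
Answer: 280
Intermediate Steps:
I(s) = 3 + s
U = 15 (U = 3*5 = 15)
v(N) = 47 - 75*N**2 (v(N) = 2 + 15*(3 - 5*N**2) = 2 + (45 - 75*N**2) = 47 - 75*N**2)
v(r)*(-10) = (47 - 75*1**2)*(-10) = (47 - 75*1)*(-10) = (47 - 75)*(-10) = -28*(-10) = 280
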